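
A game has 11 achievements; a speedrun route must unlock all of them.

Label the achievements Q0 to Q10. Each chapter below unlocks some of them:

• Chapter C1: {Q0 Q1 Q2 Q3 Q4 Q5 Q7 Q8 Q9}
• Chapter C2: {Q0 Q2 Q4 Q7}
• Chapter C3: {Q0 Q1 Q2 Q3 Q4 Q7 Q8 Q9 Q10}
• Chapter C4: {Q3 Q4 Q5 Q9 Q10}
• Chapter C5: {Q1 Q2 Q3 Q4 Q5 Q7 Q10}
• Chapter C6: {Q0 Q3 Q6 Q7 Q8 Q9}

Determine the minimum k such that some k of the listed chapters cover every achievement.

2

Take {C5, C6}. Their union is {Q0, Q1, Q2, Q3, Q4, Q5, Q6, Q7, Q8, Q9, Q10}, which is all 11 achievements.
No single chapter has all 11 achievements (the largest, C1, has 9), so 2 is optimal.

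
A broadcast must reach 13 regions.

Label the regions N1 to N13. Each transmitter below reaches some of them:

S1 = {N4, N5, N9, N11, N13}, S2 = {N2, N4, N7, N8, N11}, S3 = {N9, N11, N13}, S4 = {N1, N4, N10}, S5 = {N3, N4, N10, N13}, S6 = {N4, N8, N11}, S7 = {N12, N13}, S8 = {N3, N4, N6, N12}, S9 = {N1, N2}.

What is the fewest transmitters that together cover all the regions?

Take {S1, S2, S4, S8}. Their union is {N1, N2, N3, N4, N5, N6, N7, N8, N9, N10, N11, N12, N13}, which is all 13 regions.
Only S1 contains N5, so S1 is forced; the remaining 8 regions need at least 3 more transmitters (each remaining transmitter adds at most 3) — so at least 4 transmitters are needed, and 4 is optimal.

4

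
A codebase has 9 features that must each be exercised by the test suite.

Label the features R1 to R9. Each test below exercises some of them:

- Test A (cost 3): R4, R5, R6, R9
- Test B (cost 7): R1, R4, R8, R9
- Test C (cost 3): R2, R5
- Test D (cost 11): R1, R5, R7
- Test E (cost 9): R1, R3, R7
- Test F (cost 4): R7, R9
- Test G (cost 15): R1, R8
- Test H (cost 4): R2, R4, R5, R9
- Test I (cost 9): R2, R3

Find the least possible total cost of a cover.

A, B, C, E together cover every feature (A ∪ B ∪ C ∪ E = {R1, R2, R3, R4, R5, R6, R7, R8, R9}); total cost 3 + 7 + 3 + 9 = 22.
No covering selection has total cost below 22.

22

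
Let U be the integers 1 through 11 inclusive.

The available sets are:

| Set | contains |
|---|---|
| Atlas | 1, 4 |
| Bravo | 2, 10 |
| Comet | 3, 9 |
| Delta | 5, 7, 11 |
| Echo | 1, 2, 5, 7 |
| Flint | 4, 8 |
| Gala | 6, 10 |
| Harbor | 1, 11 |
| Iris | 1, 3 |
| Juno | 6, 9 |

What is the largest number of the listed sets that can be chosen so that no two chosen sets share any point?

Bravo, Delta, Flint, Iris, Juno are pairwise disjoint (Bravo={2,10}; Delta={5,7,11}; Flint={4,8}; Iris={1,3}; Juno={6,9}).
Every remaining set overlaps one of these, and no 6 of the listed sets are pairwise disjoint, so 5 is the maximum.

5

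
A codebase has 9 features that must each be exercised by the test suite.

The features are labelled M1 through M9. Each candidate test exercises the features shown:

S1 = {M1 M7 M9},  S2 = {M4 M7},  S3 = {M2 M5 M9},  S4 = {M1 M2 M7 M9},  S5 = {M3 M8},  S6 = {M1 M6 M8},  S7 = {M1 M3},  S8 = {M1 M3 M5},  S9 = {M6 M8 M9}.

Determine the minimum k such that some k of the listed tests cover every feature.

Take {S2, S3, S8, S9}. Their union is {M1, M2, M3, M4, M5, M6, M7, M8, M9}, which is all 9 features.
Only S2 contains M4, so S2 is forced; the remaining 7 features need at least 3 more tests (each remaining test adds at most 3) — so at least 4 tests are needed, and 4 is optimal.

4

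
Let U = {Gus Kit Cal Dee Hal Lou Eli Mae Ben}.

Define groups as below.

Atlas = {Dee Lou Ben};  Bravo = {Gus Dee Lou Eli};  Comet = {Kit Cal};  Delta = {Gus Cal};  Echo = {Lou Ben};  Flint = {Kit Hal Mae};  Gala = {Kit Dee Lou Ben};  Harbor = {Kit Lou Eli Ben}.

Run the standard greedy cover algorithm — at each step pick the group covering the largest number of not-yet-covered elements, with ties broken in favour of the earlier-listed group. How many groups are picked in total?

4

Greedy: pick Bravo (covers 4 new) → pick Flint (covers 3 new) → pick Atlas (covers 1 new) → pick Comet (covers 1 new). Total picks: 4.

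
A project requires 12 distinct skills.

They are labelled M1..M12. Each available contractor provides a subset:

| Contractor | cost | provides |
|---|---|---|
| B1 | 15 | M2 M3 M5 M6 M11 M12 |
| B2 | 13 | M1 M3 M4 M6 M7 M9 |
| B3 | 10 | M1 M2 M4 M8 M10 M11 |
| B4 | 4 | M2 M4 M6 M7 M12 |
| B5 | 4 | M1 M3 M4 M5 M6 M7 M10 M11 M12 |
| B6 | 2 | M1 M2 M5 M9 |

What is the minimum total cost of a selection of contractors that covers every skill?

16

B3, B5, B6 together cover every skill (B3 ∪ B5 ∪ B6 = {M1, M2, M3, M4, M5, M6, M7, M8, M9, M10, M11, M12}); total cost 10 + 4 + 2 = 16.
No covering selection has total cost below 16.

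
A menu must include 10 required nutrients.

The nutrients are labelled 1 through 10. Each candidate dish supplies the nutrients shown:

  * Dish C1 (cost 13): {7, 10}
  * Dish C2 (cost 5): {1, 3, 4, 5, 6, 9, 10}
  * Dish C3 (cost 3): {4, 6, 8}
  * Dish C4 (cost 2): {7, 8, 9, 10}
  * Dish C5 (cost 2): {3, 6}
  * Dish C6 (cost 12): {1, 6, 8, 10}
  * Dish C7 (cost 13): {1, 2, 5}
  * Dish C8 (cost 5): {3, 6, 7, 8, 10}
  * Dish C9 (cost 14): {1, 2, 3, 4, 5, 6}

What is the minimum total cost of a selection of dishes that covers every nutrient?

16

C4, C9 together cover every nutrient (C4 ∪ C9 = {1, 2, 3, 4, 5, 6, 7, 8, 9, 10}); total cost 2 + 14 = 16.
The greedy pick C4, C2, C7 costs 20; no covering selection beats 16.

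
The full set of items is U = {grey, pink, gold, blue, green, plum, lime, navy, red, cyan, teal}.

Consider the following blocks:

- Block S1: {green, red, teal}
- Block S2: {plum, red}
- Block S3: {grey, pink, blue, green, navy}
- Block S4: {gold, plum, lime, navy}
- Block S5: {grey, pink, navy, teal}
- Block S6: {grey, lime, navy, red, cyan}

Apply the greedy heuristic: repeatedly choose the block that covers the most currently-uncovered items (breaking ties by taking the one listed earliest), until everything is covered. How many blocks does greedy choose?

4

Greedy: pick S3 (covers 5 new) → pick S4 (covers 3 new) → pick S1 (covers 2 new) → pick S6 (covers 1 new). Total picks: 4.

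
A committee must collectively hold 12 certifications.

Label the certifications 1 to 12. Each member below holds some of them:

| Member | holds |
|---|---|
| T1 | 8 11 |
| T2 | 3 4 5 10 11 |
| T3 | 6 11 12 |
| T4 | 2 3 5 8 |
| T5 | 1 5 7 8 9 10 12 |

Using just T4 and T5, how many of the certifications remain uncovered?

3

Union of T4, T5 = {1, 2, 3, 5, 7, 8, 9, 10, 12}.
Not covered: 4, 6, 11 — 3 certifications.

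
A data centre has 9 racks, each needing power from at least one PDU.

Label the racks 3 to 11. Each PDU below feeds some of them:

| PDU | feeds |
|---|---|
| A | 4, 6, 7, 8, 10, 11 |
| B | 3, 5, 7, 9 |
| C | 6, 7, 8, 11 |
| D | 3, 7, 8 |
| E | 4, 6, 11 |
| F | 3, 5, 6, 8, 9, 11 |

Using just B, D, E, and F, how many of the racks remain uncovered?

Union of B, D, E, F = {3, 4, 5, 6, 7, 8, 9, 11}.
Not covered: 10 — 1 rack.

1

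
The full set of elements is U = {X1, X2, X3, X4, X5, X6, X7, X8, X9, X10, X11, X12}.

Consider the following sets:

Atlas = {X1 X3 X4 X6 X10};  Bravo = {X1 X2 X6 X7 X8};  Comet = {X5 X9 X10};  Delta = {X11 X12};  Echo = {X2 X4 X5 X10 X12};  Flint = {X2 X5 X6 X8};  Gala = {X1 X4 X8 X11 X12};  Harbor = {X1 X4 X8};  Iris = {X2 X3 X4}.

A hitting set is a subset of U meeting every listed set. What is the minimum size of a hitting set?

H = {X4, X8, X9, X12} meets every set (each contains at least one member of H), and |H| = 4.
No choice of 3 elements meets every set, so 4 is the minimum.

4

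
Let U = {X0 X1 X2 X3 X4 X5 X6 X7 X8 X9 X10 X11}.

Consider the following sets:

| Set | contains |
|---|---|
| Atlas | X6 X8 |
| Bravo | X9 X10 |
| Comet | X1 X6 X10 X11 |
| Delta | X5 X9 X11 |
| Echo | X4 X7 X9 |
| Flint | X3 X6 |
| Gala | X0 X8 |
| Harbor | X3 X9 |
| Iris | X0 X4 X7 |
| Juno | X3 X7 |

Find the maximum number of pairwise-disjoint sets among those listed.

3

Bravo, Flint, Gala are pairwise disjoint (Bravo={X9,X10}; Flint={X3,X6}; Gala={X0,X8}).
Every remaining set overlaps one of these, and no 4 of the listed sets are pairwise disjoint, so 3 is the maximum.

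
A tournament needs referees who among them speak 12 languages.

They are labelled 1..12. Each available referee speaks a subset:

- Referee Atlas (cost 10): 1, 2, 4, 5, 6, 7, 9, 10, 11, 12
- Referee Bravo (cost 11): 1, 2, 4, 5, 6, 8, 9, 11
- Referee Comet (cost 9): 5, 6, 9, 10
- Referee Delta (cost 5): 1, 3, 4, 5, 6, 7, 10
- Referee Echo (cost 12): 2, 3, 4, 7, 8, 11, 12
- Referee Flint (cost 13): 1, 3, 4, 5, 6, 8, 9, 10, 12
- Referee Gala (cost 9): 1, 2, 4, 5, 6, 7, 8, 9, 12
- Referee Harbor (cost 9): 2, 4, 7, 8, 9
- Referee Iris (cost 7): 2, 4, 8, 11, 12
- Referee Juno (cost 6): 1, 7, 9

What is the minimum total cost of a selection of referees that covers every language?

Delta, Iris, Juno together cover every language (Delta ∪ Iris ∪ Juno = {1, 2, 3, 4, 5, 6, 7, 8, 9, 10, 11, 12}); total cost 5 + 7 + 6 = 18.
No covering selection has total cost below 18.

18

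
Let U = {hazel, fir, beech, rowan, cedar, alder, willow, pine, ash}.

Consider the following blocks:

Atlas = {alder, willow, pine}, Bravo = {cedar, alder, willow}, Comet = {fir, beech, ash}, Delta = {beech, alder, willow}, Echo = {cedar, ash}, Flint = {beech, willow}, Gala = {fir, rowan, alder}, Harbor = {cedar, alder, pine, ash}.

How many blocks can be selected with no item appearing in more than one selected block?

Echo, Flint, Gala are pairwise disjoint (Echo={cedar,ash}; Flint={beech,willow}; Gala={fir,rowan,alder}).
Every remaining block overlaps one of these, and no 4 of the listed blocks are pairwise disjoint, so 3 is the maximum.

3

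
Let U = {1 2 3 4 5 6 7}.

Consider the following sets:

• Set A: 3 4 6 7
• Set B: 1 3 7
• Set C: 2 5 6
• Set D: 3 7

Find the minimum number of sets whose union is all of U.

A, B, and C cover everything between them: the union {1, 2, 3, 4, 5, 6, 7} is all of U.
Only B contains 1, so B is forced; the remaining 4 items need at least 2 more sets (each remaining set adds at most 3) — so at least 3 sets are needed, and 3 is optimal.

3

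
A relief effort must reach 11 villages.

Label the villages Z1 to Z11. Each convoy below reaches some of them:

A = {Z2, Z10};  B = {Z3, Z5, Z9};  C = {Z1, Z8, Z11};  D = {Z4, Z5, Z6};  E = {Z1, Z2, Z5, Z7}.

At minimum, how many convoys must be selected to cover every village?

A and B and C and D and E together: A ∪ B ∪ C ∪ D ∪ E = {Z1, Z2, Z3, Z4, Z5, Z6, Z7, Z8, Z9, Z10, Z11} — every village is covered.
Only E contains Z7, so E is forced; the remaining 7 villages need at least 4 more convoys (each remaining convoy adds at most 2) — so at least 5 convoys are needed, and 5 is optimal.

5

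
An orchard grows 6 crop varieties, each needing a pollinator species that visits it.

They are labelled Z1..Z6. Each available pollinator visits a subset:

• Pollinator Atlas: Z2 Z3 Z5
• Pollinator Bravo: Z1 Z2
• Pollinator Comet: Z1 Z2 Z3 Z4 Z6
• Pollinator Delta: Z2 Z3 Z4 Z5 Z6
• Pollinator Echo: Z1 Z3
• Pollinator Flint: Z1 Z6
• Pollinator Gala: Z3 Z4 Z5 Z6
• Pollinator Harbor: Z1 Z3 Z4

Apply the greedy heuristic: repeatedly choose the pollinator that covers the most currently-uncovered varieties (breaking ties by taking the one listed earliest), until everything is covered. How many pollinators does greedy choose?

Greedy: pick Comet (covers 5 new) → pick Atlas (covers 1 new). Total picks: 2.

2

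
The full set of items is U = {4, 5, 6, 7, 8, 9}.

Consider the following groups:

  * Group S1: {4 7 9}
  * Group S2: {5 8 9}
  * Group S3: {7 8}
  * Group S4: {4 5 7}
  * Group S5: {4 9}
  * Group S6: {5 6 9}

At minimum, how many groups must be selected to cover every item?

3

Take {S1, S2, S6}. Their union is {4, 5, 6, 7, 8, 9}, which is all 6 items.
Only S6 contains 6, so S6 is forced; the remaining 3 items need at least 2 more groups (each remaining group adds at most 2) — so at least 3 groups are needed, and 3 is optimal.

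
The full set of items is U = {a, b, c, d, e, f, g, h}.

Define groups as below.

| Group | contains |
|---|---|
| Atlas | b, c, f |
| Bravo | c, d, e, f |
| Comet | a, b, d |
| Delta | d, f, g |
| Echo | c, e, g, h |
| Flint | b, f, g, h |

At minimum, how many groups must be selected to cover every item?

Take {Comet, Delta, Echo}. Their union is {a, b, c, d, e, f, g, h}, which is all 8 items.
Only Comet contains a, so Comet is forced; the remaining 5 items need at least 2 more groups (each remaining group adds at most 4) — so at least 3 groups are needed, and 3 is optimal.

3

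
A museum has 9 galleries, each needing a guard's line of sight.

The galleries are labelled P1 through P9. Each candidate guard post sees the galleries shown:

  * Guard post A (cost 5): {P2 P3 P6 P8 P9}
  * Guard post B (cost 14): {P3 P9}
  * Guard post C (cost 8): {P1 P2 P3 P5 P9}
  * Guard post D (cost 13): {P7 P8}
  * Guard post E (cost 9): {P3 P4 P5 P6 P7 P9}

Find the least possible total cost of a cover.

22

A, C, E together cover every gallery (A ∪ C ∪ E = {P1, P2, P3, P4, P5, P6, P7, P8, P9}); total cost 5 + 8 + 9 = 22.
No covering selection has total cost below 22.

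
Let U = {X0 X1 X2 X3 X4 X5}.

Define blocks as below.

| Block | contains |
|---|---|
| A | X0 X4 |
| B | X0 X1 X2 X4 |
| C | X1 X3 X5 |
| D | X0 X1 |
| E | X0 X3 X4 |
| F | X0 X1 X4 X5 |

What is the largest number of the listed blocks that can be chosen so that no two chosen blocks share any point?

2

A, C are pairwise disjoint (A={X0,X4}; C={X1,X3,X5}).
Every remaining block overlaps one of these, and no 3 of the listed blocks are pairwise disjoint, so 2 is the maximum.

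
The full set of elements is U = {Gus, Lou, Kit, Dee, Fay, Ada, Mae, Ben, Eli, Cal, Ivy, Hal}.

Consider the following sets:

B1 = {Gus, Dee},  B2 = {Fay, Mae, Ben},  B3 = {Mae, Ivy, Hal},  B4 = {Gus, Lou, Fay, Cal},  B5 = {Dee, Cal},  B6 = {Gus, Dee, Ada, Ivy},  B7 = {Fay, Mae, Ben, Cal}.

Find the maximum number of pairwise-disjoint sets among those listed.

B3, B5 are pairwise disjoint (B3={Mae,Ivy,Hal}; B5={Dee,Cal}).
Every remaining set overlaps one of these, and no 3 of the listed sets are pairwise disjoint, so 2 is the maximum.

2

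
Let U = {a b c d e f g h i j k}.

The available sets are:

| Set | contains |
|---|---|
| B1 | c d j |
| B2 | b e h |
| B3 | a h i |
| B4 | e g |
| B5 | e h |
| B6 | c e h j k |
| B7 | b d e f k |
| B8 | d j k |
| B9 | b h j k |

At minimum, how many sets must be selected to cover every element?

B3 and B4 and B6 and B7 together: B3 ∪ B4 ∪ B6 ∪ B7 = {a, b, c, d, e, f, g, h, i, j, k} — every element is covered.
Only B4 contains g, so B4 is forced; the remaining 9 elements need at least 3 more sets (each remaining set adds at most 4) — so at least 4 sets are needed, and 4 is optimal.

4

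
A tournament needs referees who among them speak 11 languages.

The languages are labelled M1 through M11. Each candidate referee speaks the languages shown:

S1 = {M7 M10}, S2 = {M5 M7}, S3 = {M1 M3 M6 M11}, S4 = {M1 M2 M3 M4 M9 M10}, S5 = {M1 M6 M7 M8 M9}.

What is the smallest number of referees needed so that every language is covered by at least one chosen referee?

4

S2 and S3 and S4 and S5 together: S2 ∪ S3 ∪ S4 ∪ S5 = {M1, M2, M3, M4, M5, M6, M7, M8, M9, M10, M11} — every language is covered.
No 3 of the 5 referees cover everything (all 10 combinations miss at least one language), so 4 is optimal.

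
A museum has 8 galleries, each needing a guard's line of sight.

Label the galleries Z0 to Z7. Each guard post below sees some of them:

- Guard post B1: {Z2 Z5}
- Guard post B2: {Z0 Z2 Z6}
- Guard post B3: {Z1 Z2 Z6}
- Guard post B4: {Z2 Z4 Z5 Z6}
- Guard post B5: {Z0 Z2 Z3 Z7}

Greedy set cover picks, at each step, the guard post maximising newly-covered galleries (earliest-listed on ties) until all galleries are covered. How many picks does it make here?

Greedy: pick B4 (covers 4 new) → pick B5 (covers 3 new) → pick B3 (covers 1 new). Total picks: 3.

3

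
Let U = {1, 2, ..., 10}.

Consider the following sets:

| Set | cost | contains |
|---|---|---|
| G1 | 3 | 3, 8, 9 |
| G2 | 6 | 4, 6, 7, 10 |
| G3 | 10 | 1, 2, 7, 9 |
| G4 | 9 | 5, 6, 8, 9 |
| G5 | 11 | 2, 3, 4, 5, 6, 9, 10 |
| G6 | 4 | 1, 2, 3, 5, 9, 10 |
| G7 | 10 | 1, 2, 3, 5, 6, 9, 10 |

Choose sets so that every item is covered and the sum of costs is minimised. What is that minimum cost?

13

G1, G2, G6 together cover every item (G1 ∪ G2 ∪ G6 = {1, 2, 3, 4, 5, 6, 7, 8, 9, 10}); total cost 3 + 6 + 4 = 13.
No covering selection has total cost below 13.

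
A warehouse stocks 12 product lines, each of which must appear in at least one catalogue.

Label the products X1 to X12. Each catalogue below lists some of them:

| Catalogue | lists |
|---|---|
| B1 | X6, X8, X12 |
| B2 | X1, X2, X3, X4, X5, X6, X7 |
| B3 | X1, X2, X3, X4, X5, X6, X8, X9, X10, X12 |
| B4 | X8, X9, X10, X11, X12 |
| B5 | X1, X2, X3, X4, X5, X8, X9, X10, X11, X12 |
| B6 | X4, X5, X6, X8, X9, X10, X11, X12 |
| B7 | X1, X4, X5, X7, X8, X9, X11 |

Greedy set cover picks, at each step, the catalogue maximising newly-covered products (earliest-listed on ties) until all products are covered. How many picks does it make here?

2

Greedy: pick B3 (covers 10 new) → pick B7 (covers 2 new). Total picks: 2.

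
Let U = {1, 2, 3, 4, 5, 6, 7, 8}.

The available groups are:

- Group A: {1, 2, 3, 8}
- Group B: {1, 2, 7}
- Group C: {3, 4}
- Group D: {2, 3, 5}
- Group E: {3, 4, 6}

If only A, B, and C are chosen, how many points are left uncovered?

Union of A, B, C = {1, 2, 3, 4, 7, 8}.
Not covered: 5, 6 — 2 points.

2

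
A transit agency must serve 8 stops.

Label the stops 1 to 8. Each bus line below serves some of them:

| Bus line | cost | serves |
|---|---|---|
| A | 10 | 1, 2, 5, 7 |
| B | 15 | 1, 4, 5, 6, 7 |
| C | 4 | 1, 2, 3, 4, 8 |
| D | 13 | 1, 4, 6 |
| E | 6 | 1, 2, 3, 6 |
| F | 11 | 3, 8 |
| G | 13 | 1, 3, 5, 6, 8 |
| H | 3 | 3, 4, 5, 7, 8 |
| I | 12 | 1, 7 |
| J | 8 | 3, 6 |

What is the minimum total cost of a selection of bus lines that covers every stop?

9

E, H together cover every stop (E ∪ H = {1, 2, 3, 4, 5, 6, 7, 8}); total cost 6 + 3 = 9.
The greedy pick H, C, E costs 13; no covering selection beats 9.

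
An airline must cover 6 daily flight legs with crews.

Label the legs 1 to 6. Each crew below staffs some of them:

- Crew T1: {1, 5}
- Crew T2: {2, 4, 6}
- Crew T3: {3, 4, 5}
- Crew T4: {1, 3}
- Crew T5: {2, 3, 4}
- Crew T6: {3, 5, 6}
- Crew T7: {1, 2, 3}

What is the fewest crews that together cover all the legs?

3

Take {T1, T2, T6}. Their union is {1, 2, 3, 4, 5, 6}, which is all 6 legs.
No 2 of the 7 crews cover everything (all 21 combinations miss at least one leg), so 3 is optimal.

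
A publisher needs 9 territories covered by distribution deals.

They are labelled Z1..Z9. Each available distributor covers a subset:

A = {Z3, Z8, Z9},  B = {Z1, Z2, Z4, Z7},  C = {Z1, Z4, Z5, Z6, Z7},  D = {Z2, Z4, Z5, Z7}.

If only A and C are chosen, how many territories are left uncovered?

1

Union of A, C = {Z1, Z3, Z4, Z5, Z6, Z7, Z8, Z9}.
Not covered: Z2 — 1 territory.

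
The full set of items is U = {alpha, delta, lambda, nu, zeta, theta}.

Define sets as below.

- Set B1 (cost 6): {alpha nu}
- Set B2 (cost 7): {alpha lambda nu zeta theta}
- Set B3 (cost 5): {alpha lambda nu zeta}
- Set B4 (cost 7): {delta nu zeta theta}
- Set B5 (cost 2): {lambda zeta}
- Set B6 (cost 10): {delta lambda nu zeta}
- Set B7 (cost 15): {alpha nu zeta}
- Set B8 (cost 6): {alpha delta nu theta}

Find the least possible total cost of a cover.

8

B5, B8 together cover every item (B5 ∪ B8 = {alpha, delta, lambda, nu, zeta, theta}); total cost 2 + 6 = 8.
No covering selection has total cost below 8.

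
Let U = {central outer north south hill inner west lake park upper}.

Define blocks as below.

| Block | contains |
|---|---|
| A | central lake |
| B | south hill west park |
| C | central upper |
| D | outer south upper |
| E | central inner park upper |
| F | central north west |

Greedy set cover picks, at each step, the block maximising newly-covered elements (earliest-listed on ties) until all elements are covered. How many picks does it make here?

Greedy: pick B (covers 4 new) → pick E (covers 3 new) → pick A (covers 1 new) → pick D (covers 1 new) → pick F (covers 1 new). Total picks: 5.

5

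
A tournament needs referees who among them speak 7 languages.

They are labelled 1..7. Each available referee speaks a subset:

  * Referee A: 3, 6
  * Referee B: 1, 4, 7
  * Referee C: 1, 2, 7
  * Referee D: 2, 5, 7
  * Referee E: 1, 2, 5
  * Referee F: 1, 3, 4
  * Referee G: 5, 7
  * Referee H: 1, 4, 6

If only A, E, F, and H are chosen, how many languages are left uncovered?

Union of A, E, F, H = {1, 2, 3, 4, 5, 6}.
Not covered: 7 — 1 language.

1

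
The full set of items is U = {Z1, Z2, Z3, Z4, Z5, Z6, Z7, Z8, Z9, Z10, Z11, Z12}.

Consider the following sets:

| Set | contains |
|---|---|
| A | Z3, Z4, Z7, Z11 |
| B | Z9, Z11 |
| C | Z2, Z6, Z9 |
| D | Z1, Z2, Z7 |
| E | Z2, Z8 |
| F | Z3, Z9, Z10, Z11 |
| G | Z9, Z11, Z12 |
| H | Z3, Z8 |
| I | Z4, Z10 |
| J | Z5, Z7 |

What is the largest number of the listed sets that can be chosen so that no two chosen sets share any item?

4

G, H, I, J are pairwise disjoint (G={Z9,Z11,Z12}; H={Z3,Z8}; I={Z4,Z10}; J={Z5,Z7}).
Every remaining set overlaps one of these, and no 5 of the listed sets are pairwise disjoint, so 4 is the maximum.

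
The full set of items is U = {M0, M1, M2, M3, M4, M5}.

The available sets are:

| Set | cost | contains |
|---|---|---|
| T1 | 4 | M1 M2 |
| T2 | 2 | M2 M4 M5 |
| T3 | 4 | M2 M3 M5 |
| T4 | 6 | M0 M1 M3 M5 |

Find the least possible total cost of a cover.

T2, T4 together cover every item (T2 ∪ T4 = {M0, M1, M2, M3, M4, M5}); total cost 2 + 6 = 8.
No covering selection has total cost below 8.

8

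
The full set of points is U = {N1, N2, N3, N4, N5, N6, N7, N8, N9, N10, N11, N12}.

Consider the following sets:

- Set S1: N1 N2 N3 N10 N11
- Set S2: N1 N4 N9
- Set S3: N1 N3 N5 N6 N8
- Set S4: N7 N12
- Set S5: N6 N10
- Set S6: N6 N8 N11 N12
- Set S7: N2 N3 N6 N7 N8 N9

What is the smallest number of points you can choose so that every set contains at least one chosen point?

H = {N1, N6, N12} meets every set (each contains at least one member of H), and |H| = 3.
The sets S2, S4, S5 are pairwise disjoint, so any hitting set needs a separate point for each — at least 3. Hence 3 is optimal.

3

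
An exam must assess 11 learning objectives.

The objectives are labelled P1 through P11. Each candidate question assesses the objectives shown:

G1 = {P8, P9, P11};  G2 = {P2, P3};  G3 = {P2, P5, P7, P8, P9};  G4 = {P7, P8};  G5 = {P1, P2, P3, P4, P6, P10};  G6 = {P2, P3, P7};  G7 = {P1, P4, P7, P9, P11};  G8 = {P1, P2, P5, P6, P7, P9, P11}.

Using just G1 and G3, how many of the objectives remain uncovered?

5

Union of G1, G3 = {P2, P5, P7, P8, P9, P11}.
Not covered: P1, P3, P4, P6, P10 — 5 objectives.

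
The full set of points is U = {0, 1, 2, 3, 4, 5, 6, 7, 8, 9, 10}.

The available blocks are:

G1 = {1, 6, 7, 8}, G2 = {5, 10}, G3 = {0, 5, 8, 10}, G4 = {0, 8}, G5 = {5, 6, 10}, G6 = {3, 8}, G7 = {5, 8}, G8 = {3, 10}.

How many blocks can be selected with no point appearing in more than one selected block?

G2, G6 are pairwise disjoint (G2={5,10}; G6={3,8}).
Every remaining block overlaps one of these, and no 3 of the listed blocks are pairwise disjoint, so 2 is the maximum.

2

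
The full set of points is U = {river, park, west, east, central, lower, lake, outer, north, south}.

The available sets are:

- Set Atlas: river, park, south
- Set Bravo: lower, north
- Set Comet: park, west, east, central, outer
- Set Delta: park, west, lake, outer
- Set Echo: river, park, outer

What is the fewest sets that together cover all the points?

Atlas, Bravo, Comet, and Delta cover everything between them: the union {river, park, west, east, central, lower, lake, outer, north, south} is all of U.
Only Comet contains east, so Comet is forced; the remaining 5 points need at least 3 more sets (each remaining set adds at most 2) — so at least 4 sets are needed, and 4 is optimal.

4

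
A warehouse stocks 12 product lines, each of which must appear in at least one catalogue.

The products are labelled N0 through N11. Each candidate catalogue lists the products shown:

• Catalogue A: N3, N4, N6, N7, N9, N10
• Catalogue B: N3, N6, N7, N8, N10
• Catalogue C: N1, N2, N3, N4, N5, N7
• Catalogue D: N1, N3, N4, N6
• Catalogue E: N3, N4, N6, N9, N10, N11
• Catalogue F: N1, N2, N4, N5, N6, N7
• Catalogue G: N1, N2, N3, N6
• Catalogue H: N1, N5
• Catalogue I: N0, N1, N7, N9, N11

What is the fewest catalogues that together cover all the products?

Take {B, C, I}. Their union is {N0, N1, N2, N3, N4, N5, N6, N7, N8, N9, N10, N11}, which is all 12 products.
Only I contains N0, so I is forced; the remaining 7 products need at least 2 more catalogues (each remaining catalogue adds at most 4) — so at least 3 catalogues are needed, and 3 is optimal.

3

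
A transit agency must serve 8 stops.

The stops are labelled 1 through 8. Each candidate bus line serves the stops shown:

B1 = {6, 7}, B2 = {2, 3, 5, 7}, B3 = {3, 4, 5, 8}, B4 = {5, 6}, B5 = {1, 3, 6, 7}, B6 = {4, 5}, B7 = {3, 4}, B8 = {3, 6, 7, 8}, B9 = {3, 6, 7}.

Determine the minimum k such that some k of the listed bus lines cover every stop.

B2 and B3 and B5 together: B2 ∪ B3 ∪ B5 = {1, 2, 3, 4, 5, 6, 7, 8} — every stop is covered.
Only B5 contains 1, so B5 is forced; the remaining 4 stops need at least 2 more bus lines (each remaining bus line adds at most 3) — so at least 3 bus lines are needed, and 3 is optimal.

3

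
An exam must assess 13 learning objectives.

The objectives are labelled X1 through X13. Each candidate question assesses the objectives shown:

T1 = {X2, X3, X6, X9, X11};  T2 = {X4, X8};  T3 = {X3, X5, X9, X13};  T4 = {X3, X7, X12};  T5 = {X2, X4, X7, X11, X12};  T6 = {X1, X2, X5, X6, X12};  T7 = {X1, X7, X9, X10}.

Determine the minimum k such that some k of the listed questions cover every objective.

T1 and T2 and T3 and T5 and T7 together: T1 ∪ T2 ∪ T3 ∪ T5 ∪ T7 = {X1, X2, X3, X4, X5, X6, X7, X8, X9, X10, X11, X12, X13} — every objective is covered.
No 4 of the 7 questions cover everything (all 35 combinations miss at least one objective), so 5 is optimal.

5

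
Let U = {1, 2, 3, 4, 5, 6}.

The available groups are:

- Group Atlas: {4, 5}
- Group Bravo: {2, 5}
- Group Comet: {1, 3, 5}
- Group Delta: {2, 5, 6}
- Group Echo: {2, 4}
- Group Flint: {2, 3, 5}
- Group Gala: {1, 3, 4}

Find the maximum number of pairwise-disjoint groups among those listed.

Comet, Echo are pairwise disjoint (Comet={1,3,5}; Echo={2,4}).
Every remaining group overlaps one of these, and no 3 of the listed groups are pairwise disjoint, so 2 is the maximum.

2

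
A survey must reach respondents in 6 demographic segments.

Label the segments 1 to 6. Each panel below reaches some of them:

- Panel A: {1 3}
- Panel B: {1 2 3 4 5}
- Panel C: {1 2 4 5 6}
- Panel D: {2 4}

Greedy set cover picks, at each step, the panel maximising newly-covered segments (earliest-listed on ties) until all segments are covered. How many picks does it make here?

2

Greedy: pick B (covers 5 new) → pick C (covers 1 new). Total picks: 2.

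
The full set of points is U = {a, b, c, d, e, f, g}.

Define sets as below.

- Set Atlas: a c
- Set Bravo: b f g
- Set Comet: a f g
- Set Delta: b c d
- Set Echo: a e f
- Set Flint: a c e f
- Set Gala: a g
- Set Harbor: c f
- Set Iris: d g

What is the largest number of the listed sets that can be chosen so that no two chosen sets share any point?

Atlas, Iris are pairwise disjoint (Atlas={a,c}; Iris={d,g}).
Every remaining set overlaps one of these, and no 3 of the listed sets are pairwise disjoint, so 2 is the maximum.

2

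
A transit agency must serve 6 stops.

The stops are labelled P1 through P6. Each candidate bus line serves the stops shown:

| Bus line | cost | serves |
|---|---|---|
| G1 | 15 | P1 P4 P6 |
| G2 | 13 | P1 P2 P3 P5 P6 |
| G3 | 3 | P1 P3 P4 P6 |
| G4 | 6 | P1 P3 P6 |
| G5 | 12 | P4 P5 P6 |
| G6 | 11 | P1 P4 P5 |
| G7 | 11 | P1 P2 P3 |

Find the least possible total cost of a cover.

16

G2, G3 together cover every stop (G2 ∪ G3 = {P1, P2, P3, P4, P5, P6}); total cost 13 + 3 = 16.
No covering selection has total cost below 16.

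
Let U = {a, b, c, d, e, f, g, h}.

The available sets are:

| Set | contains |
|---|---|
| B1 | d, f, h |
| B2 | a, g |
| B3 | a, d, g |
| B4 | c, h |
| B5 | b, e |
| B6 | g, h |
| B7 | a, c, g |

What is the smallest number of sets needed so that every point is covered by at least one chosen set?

3

B1 and B5 and B7 together: B1 ∪ B5 ∪ B7 = {a, b, c, d, e, f, g, h} — every point is covered.
Each set has at most 3 points, and 2·3 = 6 < 8 — so at least 3 sets are needed, and 3 is optimal.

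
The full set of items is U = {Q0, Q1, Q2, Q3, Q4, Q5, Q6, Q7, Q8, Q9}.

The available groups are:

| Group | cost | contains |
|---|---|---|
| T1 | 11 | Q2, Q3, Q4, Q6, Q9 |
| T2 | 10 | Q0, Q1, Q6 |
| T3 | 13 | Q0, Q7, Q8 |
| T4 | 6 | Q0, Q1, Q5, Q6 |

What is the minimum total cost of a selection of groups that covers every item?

T1, T3, T4 together cover every item (T1 ∪ T3 ∪ T4 = {Q0, Q1, Q2, Q3, Q4, Q5, Q6, Q7, Q8, Q9}); total cost 11 + 13 + 6 = 30.
No covering selection has total cost below 30.

30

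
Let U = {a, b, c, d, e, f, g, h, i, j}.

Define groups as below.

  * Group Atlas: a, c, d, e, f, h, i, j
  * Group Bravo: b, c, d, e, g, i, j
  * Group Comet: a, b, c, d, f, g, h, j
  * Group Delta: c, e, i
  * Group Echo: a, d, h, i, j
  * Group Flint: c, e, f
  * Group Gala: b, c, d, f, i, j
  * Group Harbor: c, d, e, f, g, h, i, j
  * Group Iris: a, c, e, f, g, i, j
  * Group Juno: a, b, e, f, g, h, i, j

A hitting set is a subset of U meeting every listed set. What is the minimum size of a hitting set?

T = {c, h} meets every group (each contains at least one member of T), and |T| = 2.
The groups Echo, Flint are pairwise disjoint, so any hitting set needs a separate point for each — at least 2. Hence 2 is optimal.

2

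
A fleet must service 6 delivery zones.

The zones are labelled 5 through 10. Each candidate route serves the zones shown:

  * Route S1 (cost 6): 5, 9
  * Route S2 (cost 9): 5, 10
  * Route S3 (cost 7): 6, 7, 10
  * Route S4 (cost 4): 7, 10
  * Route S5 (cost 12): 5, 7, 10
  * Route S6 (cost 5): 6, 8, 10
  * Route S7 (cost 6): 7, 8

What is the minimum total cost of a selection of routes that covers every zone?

S1, S4, S6 together cover every zone (S1 ∪ S4 ∪ S6 = {5, 6, 7, 8, 9, 10}); total cost 6 + 4 + 5 = 15.
No covering selection has total cost below 15.

15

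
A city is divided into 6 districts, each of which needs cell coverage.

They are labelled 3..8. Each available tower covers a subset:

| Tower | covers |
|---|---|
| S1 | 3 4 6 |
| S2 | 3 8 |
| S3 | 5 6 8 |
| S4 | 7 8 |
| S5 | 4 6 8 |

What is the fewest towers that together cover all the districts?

S1 and S3 and S4 together: S1 ∪ S3 ∪ S4 = {3, 4, 5, 6, 7, 8} — every district is covered.
Only S3 contains 5, so S3 is forced; the remaining 3 districts need at least 2 more towers (each remaining tower adds at most 2) — so at least 3 towers are needed, and 3 is optimal.

3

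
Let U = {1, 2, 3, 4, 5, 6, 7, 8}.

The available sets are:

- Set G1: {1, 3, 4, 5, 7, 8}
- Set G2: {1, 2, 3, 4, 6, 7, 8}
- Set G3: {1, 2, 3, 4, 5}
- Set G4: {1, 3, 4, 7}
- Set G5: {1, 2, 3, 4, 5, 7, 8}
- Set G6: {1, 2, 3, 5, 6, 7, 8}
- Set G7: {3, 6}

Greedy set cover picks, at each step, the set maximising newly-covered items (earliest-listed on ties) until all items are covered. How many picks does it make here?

Greedy: pick G2 (covers 7 new) → pick G1 (covers 1 new). Total picks: 2.

2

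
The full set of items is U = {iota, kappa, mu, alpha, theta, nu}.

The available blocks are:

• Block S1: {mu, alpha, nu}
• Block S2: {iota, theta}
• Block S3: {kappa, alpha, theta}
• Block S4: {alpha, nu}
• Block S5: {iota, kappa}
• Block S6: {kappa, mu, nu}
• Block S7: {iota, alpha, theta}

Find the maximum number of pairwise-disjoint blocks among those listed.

S2, S4 are pairwise disjoint (S2={iota,theta}; S4={alpha,nu}).
Every remaining block overlaps one of these, and no 3 of the listed blocks are pairwise disjoint, so 2 is the maximum.

2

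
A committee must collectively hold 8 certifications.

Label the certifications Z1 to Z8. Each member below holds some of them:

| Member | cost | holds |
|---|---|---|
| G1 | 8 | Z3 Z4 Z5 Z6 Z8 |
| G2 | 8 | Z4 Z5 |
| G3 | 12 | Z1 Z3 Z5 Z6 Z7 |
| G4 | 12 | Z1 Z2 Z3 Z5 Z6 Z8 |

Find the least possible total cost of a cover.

32

G1, G3, G4 together cover every certification (G1 ∪ G3 ∪ G4 = {Z1, Z2, Z3, Z4, Z5, Z6, Z7, Z8}); total cost 8 + 12 + 12 = 32.
No covering selection has total cost below 32.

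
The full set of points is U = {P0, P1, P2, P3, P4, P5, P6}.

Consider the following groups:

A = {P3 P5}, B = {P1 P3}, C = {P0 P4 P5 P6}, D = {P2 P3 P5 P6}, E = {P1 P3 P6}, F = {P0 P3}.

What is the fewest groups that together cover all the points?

3

C, D, and E cover everything between them: the union {P0, P1, P2, P3, P4, P5, P6} is all of U.
Only D contains P2, so D is forced; the remaining 3 points need at least 2 more groups (each remaining group adds at most 2) — so at least 3 groups are needed, and 3 is optimal.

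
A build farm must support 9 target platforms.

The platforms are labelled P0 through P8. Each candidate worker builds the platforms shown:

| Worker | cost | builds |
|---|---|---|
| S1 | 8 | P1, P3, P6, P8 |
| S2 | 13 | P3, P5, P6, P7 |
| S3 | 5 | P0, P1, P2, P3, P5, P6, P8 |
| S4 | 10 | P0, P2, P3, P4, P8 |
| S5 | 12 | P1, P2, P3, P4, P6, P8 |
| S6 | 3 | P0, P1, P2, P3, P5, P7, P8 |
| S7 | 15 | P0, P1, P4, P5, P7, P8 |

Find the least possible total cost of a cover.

15

S5, S6 together cover every platform (S5 ∪ S6 = {P0, P1, P2, P3, P4, P5, P6, P7, P8}); total cost 12 + 3 = 15.
The greedy pick S6, S3, S4 costs 18; no covering selection beats 15.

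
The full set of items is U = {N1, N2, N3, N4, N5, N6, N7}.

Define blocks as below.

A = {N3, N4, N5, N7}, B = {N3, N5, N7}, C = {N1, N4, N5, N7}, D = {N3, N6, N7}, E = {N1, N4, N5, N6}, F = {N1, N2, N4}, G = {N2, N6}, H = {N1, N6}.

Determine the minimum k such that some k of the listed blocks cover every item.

A and D and F together: A ∪ D ∪ F = {N1, N2, N3, N4, N5, N6, N7} — every item is covered.
No 2 of the 8 blocks cover everything (all 28 combinations miss at least one item), so 3 is optimal.

3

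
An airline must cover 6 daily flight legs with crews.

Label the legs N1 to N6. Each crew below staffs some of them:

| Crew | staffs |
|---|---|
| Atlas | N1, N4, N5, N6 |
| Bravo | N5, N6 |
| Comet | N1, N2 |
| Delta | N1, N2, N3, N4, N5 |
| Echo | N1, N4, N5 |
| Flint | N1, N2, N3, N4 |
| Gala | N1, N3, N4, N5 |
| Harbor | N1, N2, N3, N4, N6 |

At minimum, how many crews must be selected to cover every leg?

2

Take {Bravo, Flint}. Their union is {N1, N2, N3, N4, N5, N6}, which is all 6 legs.
No single crew has all 6 legs (the largest, Delta, has 5), so 2 is optimal.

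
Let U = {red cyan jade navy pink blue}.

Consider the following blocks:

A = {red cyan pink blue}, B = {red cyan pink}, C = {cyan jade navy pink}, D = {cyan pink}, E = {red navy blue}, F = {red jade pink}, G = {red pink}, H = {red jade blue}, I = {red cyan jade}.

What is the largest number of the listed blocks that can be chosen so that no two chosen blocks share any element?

2

D, E are pairwise disjoint (D={cyan,pink}; E={red,navy,blue}).
Every remaining block overlaps one of these, and no 3 of the listed blocks are pairwise disjoint, so 2 is the maximum.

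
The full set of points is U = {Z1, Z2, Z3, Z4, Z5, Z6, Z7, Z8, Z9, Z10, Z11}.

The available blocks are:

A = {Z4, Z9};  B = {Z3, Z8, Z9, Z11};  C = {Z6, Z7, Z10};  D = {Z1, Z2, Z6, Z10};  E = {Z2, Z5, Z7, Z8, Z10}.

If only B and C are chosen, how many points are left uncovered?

4

Union of B, C = {Z3, Z6, Z7, Z8, Z9, Z10, Z11}.
Not covered: Z1, Z2, Z4, Z5 — 4 points.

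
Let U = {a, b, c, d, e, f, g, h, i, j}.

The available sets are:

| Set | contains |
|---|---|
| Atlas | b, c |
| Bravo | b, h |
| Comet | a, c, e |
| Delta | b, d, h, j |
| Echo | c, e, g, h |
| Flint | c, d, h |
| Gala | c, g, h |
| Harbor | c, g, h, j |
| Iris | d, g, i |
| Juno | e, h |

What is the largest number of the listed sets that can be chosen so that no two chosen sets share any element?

Bravo, Comet, Iris are pairwise disjoint (Bravo={b,h}; Comet={a,c,e}; Iris={d,g,i}).
Every remaining set overlaps one of these, and no 4 of the listed sets are pairwise disjoint, so 3 is the maximum.

3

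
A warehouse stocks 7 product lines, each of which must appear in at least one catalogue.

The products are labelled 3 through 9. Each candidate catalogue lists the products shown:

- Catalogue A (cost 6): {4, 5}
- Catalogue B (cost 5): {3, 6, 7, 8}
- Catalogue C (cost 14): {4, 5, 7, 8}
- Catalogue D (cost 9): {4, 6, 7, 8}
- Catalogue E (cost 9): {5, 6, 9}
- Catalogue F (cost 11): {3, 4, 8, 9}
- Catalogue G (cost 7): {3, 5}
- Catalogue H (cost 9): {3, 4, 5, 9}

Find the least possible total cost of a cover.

14

B, H together cover every product (B ∪ H = {3, 4, 5, 6, 7, 8, 9}); total cost 5 + 9 = 14.
The greedy pick B, A, E costs 20; no covering selection beats 14.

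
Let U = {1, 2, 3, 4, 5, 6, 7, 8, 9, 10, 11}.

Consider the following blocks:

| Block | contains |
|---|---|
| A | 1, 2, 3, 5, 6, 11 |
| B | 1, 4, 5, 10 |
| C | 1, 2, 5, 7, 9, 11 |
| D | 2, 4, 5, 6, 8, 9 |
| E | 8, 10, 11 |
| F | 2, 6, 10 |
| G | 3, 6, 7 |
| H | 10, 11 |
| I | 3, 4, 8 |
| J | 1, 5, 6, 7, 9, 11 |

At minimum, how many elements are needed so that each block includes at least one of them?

3

Take T = {4, 6, 11}. Each listed block contains at least one of these, so T is a hitting set of size 3.
No choice of 2 elements meets every block, so 3 is the minimum.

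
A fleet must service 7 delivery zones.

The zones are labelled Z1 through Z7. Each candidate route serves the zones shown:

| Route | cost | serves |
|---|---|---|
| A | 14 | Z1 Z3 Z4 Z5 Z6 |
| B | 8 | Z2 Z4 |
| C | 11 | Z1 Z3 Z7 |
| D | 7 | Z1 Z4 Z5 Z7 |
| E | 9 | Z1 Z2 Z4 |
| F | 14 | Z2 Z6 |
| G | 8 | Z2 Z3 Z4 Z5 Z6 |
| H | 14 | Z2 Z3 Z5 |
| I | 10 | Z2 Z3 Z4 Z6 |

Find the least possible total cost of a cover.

15

D, G together cover every zone (D ∪ G = {Z1, Z2, Z3, Z4, Z5, Z6, Z7}); total cost 7 + 8 = 15.
No covering selection has total cost below 15.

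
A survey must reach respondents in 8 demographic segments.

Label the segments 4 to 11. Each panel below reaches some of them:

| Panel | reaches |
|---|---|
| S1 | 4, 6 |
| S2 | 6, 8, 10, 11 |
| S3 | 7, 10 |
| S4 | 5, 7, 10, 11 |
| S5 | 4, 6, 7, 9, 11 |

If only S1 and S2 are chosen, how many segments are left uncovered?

Union of S1, S2 = {4, 6, 8, 10, 11}.
Not covered: 5, 7, 9 — 3 segments.

3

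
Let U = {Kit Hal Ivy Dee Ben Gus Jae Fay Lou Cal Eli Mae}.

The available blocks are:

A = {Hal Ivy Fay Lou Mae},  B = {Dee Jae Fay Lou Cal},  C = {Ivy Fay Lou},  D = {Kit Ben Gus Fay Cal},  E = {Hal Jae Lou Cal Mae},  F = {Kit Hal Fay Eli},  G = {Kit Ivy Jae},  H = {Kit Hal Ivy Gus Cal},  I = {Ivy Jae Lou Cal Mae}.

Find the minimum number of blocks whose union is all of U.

4

B and D and F and I together: B ∪ D ∪ F ∪ I = {Kit, Hal, Ivy, Dee, Ben, Gus, Jae, Fay, Lou, Cal, Eli, Mae} — every point is covered.
No 3 of the 9 blocks cover everything (all 84 combinations miss at least one point), so 4 is optimal.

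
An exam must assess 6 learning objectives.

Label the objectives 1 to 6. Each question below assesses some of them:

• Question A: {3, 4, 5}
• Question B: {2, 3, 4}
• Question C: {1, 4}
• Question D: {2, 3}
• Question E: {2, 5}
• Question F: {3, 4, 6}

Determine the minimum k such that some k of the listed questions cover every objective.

3

Take {C, E, F}. Their union is {1, 2, 3, 4, 5, 6}, which is all 6 objectives.
Only C contains 1, so C is forced; the remaining 4 objectives need at least 2 more questions (each remaining question adds at most 2) — so at least 3 questions are needed, and 3 is optimal.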